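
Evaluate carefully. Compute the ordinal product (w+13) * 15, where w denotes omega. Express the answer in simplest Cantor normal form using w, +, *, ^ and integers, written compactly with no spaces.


Compute (w+13) * 15.
Ordinal * is associative and left-distributive over +, but NOT commutative; for finite n>1, n*w = w but w*n stays w*n.
(w+13) * 15 = (w+13) repeated 15 times. Each intermediate +13 is absorbed by the following w; only the last survives: w*15+13.
Result = w*15+13

w*15+13


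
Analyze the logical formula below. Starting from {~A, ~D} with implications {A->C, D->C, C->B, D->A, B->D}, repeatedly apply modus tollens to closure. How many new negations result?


Initial negated facts: {~A, ~D}
Apply modus tollens to closure:
  ~D and B->D  =>  ~B
  ~B and C->B  =>  ~C
Final negated: {~A, ~B, ~C, ~D}
New negations: {~B, ~C}
Count = 2

2


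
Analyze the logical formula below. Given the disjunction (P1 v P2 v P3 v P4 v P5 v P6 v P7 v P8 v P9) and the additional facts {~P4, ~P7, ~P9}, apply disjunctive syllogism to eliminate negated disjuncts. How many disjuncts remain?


Original disjuncts (9): P1, P2, P3, P4, P5, P6, P7, P8, P9
Negated (eliminate): ~P4, ~P7, ~P9
Remaining disjuncts: P1, P2, P3, P5, P6, P8
Count = 9 - 3 = 6

6


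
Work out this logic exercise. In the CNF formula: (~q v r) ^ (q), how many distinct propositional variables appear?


Identify each variable that appears in the formula.
Variables found: q, r
Count = 2

2


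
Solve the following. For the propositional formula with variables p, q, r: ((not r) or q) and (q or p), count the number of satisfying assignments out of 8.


Evaluate all 8 assignments for p, q, r:
p=0, q=0, r=0: 0
p=0, q=0, r=1: 0
p=0, q=1, r=0: 1
p=0, q=1, r=1: 1
p=1, q=0, r=0: 1
p=1, q=0, r=1: 0
p=1, q=1, r=0: 1
p=1, q=1, r=1: 1
Satisfying count = 5

5


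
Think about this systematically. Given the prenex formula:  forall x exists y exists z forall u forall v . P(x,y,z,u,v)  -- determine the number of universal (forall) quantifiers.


Quantifier prefix: forall x exists y exists z forall u forall v
Mark each quantifier type:
  U E E U U
Universal count = 3, Existential count = 2
Asked for universal (forall) quantifiers: 3

3


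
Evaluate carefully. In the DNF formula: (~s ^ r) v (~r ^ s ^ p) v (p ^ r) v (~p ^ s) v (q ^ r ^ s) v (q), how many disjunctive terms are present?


A DNF formula is a disjunction of terms (conjunctions).
Terms are separated by v.
Counting the disjuncts: 6 terms.

6


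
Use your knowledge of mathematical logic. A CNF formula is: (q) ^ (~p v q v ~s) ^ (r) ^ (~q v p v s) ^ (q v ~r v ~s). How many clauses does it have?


A CNF formula is a conjunction of clauses.
Clauses are separated by ^.
Counting the conjuncts: 5 clauses.

5


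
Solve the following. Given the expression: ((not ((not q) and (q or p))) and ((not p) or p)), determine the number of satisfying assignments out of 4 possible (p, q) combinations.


Check all 4 assignments:
p=0, q=0: 1
p=0, q=1: 1
p=1, q=0: 0
p=1, q=1: 1
Count of True = 3

3


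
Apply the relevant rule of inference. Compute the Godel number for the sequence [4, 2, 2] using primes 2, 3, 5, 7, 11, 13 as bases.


Encode each element as an exponent of the corresponding prime:
  2^4 = 16
  3^2 = 9
  5^2 = 25
Product = 16 * 9 * 25 = 3600

3600


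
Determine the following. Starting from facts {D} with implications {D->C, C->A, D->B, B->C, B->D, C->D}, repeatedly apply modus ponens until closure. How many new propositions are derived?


Initial facts: {D}
Apply modus ponens to closure:
  D and D->C  =>  C
  C and C->A  =>  A
  D and D->B  =>  B
Final known: {A, B, C, D}
New propositions: {A, B, C}
Count = 3

3


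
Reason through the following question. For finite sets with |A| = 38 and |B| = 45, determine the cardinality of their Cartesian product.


The Cartesian product A x B contains all ordered pairs (a, b).
|A x B| = |A| * |B| = 38 * 45 = 1710

1710


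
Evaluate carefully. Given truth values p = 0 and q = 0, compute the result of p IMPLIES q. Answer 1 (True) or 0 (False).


p = 0, q = 0
Operation: p IMPLIES q
Evaluate: 0 IMPLIES 0 = 1

1


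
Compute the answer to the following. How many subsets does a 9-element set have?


The power set of a set with n elements has 2^n elements.
|P(S)| = 2^9 = 512

512


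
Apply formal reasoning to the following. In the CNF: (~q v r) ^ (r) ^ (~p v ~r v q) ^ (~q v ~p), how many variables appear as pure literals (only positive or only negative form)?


Check each variable for pure literal status:
p: pure negative
q: mixed (not pure)
r: mixed (not pure)
Pure literal count = 1

1


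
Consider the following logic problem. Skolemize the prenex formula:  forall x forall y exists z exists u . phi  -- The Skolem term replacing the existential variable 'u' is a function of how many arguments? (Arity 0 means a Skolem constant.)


Quantifier prefix: forall x forall y exists z exists u
'u' is existentially quantified at position 4.
Universal variables preceding it: x, y
Skolem function arity = 2

2


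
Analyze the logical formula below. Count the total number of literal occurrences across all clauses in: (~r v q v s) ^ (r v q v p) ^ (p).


Counting literals in each clause:
Clause 1: 3 literal(s)
Clause 2: 3 literal(s)
Clause 3: 1 literal(s)
Total = 7

7


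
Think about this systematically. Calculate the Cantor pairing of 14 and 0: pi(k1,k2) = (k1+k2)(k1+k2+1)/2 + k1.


k1 + k2 = 14
(k1+k2)(k1+k2+1)/2 = 14 * 15 / 2 = 105
pi = 105 + 14 = 119

119


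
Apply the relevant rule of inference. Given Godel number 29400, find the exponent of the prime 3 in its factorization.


Factorize 29400 by dividing by 3 repeatedly.
Division steps: 3 divides 29400 exactly 1 time(s).
Exponent of 3 = 1

1


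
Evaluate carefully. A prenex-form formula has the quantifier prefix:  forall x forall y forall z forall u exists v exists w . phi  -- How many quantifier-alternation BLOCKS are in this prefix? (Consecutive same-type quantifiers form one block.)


Quantifier-type sequence: A A A A E E  (A=forall, E=exists)
Group into maximal same-type runs:
  Ax4 | Ex2
Number of blocks = 2

2


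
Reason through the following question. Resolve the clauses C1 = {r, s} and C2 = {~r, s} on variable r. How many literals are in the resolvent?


Remove r from C1 and ~r from C2.
C1 remainder: {s}
C2 remainder: {s}
Union (resolvent): {s}
Resolvent has 1 literal(s).

1


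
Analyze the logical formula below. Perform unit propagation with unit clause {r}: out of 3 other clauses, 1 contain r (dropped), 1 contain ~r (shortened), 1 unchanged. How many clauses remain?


Satisfied (removed): 1
Shortened (remain): 1
Unchanged (remain): 1
Remaining = 1 + 1 = 2

2


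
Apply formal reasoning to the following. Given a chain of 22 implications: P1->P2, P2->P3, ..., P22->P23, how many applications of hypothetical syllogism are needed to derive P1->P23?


With 22 implications in a chain connecting 23 propositions:
P1->P2, P2->P3, ..., P22->P23
Steps needed = (number of implications) - 1 = 22 - 1 = 21

21


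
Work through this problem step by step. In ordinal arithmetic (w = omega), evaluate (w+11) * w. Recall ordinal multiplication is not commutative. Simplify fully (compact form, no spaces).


Compute (w+11) * w.
Ordinal * is associative and left-distributive over +, but NOT commutative; for finite n>1, n*w = w but w*n stays w*n.
(w+11) * w = sup{(w+11)*k : k<w} = sup{w*k+11} = w^2 (the +11 tail is absorbed in the limit).
Result = w^2

w^2


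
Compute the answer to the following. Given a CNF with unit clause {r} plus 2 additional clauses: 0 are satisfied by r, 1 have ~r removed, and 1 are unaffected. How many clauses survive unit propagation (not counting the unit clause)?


Satisfied (removed): 0
Shortened (remain): 1
Unchanged (remain): 1
Remaining = 1 + 1 = 2

2


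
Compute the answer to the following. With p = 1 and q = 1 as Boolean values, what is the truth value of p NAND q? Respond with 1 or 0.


p = 1, q = 1
Operation: p NAND q
Evaluate: 1 NAND 1 = 0

0


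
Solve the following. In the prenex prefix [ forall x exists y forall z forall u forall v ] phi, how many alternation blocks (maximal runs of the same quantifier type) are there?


Quantifier-type sequence: A E A A A  (A=forall, E=exists)
Group into maximal same-type runs:
  Ax1 | Ex1 | Ax3
Number of blocks = 3

3


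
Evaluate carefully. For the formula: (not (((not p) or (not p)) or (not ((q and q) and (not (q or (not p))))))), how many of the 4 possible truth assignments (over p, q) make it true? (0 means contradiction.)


Check all 4 assignments:
p=0, q=0: 0
p=0, q=1: 0
p=1, q=0: 0
p=1, q=1: 0
Count of True = 0

0


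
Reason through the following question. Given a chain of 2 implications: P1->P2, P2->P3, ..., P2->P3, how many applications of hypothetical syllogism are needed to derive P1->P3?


With 2 implications in a chain connecting 3 propositions:
P1->P2, P2->P3, ..., P2->P3
Steps needed = (number of implications) - 1 = 2 - 1 = 1

1


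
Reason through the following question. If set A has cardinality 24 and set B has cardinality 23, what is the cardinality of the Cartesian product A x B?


The Cartesian product A x B contains all ordered pairs (a, b).
|A x B| = |A| * |B| = 24 * 23 = 552

552


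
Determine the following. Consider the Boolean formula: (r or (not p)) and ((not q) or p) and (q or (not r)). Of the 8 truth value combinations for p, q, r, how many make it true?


Evaluate all 8 assignments for p, q, r:
p=0, q=0, r=0: 1
p=0, q=0, r=1: 0
p=0, q=1, r=0: 0
p=0, q=1, r=1: 0
p=1, q=0, r=0: 0
p=1, q=0, r=1: 0
p=1, q=1, r=0: 0
p=1, q=1, r=1: 1
Satisfying count = 2

2


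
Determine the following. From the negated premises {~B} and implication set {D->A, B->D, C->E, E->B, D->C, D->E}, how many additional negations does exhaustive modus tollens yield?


Initial negated facts: {~B}
Apply modus tollens to closure:
  ~B and E->B  =>  ~E
  ~E and D->E  =>  ~D
  ~E and C->E  =>  ~C
Final negated: {~B, ~C, ~D, ~E}
New negations: {~C, ~D, ~E}
Count = 3

3


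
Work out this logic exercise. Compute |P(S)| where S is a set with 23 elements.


The power set of a set with n elements has 2^n elements.
|P(S)| = 2^23 = 8388608

8388608


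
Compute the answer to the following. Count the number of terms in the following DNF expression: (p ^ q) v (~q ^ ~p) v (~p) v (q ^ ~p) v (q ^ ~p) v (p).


A DNF formula is a disjunction of terms (conjunctions).
Terms are separated by v.
Counting the disjuncts: 6 terms.

6


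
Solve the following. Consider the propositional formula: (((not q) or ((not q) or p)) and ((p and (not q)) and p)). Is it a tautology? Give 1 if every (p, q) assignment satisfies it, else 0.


Check all 4 assignments:
p=0, q=0: 0
p=0, q=1: 0
p=1, q=0: 1
p=1, q=1: 0
Satisfying count = 1/4.
Tautology iff count = 4: no.

0


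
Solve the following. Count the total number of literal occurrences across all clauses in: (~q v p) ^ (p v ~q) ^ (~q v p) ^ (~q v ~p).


Counting literals in each clause:
Clause 1: 2 literal(s)
Clause 2: 2 literal(s)
Clause 3: 2 literal(s)
Clause 4: 2 literal(s)
Total = 8

8


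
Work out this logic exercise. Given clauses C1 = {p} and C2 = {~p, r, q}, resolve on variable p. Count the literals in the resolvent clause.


Remove p from C1 and ~p from C2.
C1 remainder: {}
C2 remainder: {r, q}
Union (resolvent): {q, r}
Resolvent has 2 literal(s).

2


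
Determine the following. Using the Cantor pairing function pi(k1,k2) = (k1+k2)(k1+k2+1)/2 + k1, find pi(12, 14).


k1 + k2 = 26
(k1+k2)(k1+k2+1)/2 = 26 * 27 / 2 = 351
pi = 351 + 12 = 363

363


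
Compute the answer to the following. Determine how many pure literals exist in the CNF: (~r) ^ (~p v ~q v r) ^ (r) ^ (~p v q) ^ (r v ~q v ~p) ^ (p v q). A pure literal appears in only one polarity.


Check each variable for pure literal status:
p: mixed (not pure)
q: mixed (not pure)
r: mixed (not pure)
Pure literal count = 0

0


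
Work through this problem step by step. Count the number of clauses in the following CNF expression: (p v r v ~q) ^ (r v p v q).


A CNF formula is a conjunction of clauses.
Clauses are separated by ^.
Counting the conjuncts: 2 clauses.

2


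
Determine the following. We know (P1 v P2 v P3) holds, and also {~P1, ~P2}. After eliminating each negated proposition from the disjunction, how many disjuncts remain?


Original disjuncts (3): P1, P2, P3
Negated (eliminate): ~P1, ~P2
Remaining disjuncts: P3
Count = 3 - 2 = 1

1


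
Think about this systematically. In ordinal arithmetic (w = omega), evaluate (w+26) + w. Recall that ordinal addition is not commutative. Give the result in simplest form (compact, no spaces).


Compute (w+26) + w.
Ordinal + is associative but NOT commutative; for finite n>0, n + w = w but w + n stays w+n.
(w+26) + w = w + (26+w) = w + w = w*2 (the finite tail 26 is absorbed by the right w).
Result = w*2

w*2


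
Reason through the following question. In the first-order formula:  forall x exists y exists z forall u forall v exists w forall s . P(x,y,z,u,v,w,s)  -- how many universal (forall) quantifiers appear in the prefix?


Quantifier prefix: forall x exists y exists z forall u forall v exists w forall s
Mark each quantifier type:
  U E E U U E U
Universal count = 4, Existential count = 3
Asked for universal (forall) quantifiers: 4

4


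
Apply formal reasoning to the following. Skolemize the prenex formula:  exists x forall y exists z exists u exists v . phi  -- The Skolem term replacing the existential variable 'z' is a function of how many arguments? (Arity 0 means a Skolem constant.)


Quantifier prefix: exists x forall y exists z exists u exists v
'z' is existentially quantified at position 3.
Universal variables preceding it: y
Skolem function arity = 1

1


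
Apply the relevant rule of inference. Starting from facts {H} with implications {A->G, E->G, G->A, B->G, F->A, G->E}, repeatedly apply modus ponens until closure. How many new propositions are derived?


Initial facts: {H}
Apply modus ponens to closure:
  (no implication fires)
Final known: {H}
New propositions: {(none)}
Count = 0

0


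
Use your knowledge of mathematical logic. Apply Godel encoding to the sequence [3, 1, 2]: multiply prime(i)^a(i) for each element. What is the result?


Encode each element as an exponent of the corresponding prime:
  2^3 = 8
  3^1 = 3
  5^2 = 25
Product = 8 * 3 * 25 = 600

600


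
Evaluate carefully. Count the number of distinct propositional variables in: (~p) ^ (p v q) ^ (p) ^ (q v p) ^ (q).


Identify each variable that appears in the formula.
Variables found: p, q
Count = 2

2


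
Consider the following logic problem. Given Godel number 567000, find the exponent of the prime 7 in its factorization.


Factorize 567000 by dividing by 7 repeatedly.
Division steps: 7 divides 567000 exactly 1 time(s).
Exponent of 7 = 1

1


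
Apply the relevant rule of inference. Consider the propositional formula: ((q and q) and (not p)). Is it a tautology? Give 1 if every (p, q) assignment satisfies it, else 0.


Check all 4 assignments:
p=0, q=0: 0
p=0, q=1: 1
p=1, q=0: 0
p=1, q=1: 0
Satisfying count = 1/4.
Tautology iff count = 4: no.

0


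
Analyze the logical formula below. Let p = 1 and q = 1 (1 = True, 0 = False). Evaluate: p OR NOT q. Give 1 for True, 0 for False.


p = 1, q = 1
Operation: p OR NOT q
Evaluate: 1 OR NOT 1 = 1

1


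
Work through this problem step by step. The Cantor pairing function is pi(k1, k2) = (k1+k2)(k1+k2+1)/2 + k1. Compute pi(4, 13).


k1 + k2 = 17
(k1+k2)(k1+k2+1)/2 = 17 * 18 / 2 = 153
pi = 153 + 4 = 157

157


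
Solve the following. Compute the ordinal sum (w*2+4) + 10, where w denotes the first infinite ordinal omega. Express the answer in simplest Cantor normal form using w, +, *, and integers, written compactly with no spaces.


Compute (w*2+4) + 10.
Ordinal + is associative but NOT commutative; for finite n>0, n + w = w but w + n stays w+n.
By associativity: (w*2+4) + 10 = w*2 + (4+10) = w*2+14.
Result = w*2+14

w*2+14


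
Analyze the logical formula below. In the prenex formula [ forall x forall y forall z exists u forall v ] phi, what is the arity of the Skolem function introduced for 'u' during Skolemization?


Quantifier prefix: forall x forall y forall z exists u forall v
'u' is existentially quantified at position 4.
Universal variables preceding it: x, y, z
Skolem function arity = 3

3


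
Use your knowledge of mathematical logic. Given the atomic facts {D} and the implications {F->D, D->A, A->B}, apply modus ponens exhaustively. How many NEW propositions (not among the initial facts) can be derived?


Initial facts: {D}
Apply modus ponens to closure:
  D and D->A  =>  A
  A and A->B  =>  B
Final known: {A, B, D}
New propositions: {A, B}
Count = 2

2


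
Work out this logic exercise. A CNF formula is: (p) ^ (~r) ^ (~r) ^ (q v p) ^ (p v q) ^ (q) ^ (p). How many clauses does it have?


A CNF formula is a conjunction of clauses.
Clauses are separated by ^.
Counting the conjuncts: 7 clauses.

7


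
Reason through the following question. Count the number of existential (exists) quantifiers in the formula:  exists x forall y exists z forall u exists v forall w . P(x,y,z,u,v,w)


Quantifier prefix: exists x forall y exists z forall u exists v forall w
Mark each quantifier type:
  E U E U E U
Universal count = 3, Existential count = 3
Asked for existential (exists) quantifiers: 3

3


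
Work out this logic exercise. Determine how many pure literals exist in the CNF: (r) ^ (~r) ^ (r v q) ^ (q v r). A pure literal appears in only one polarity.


Check each variable for pure literal status:
p: absent (not pure)
q: pure positive
r: mixed (not pure)
Pure literal count = 1

1


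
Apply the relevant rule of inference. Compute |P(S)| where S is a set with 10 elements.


The power set of a set with n elements has 2^n elements.
|P(S)| = 2^10 = 1024

1024


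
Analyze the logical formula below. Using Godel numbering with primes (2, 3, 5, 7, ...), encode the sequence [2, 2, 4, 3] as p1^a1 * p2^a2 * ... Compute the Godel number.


Encode each element as an exponent of the corresponding prime:
  2^2 = 4
  3^2 = 9
  5^4 = 625
  7^3 = 343
Product = 4 * 9 * 625 * 343 = 7717500

7717500


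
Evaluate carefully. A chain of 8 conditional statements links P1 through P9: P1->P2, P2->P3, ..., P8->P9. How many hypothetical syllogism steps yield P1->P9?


With 8 implications in a chain connecting 9 propositions:
P1->P2, P2->P3, ..., P8->P9
Steps needed = (number of implications) - 1 = 8 - 1 = 7

7


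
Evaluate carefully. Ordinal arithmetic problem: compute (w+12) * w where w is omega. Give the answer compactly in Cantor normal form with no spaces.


Compute (w+12) * w.
Ordinal * is associative and left-distributive over +, but NOT commutative; for finite n>1, n*w = w but w*n stays w*n.
(w+12) * w = sup{(w+12)*k : k<w} = sup{w*k+12} = w^2 (the +12 tail is absorbed in the limit).
Result = w^2

w^2


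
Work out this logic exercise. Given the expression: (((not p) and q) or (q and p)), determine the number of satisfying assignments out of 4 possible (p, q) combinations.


Check all 4 assignments:
p=0, q=0: 0
p=0, q=1: 1
p=1, q=0: 0
p=1, q=1: 1
Count of True = 2

2


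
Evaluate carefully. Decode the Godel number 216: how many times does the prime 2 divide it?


Factorize 216 by dividing by 2 repeatedly.
Division steps: 2 divides 216 exactly 3 time(s).
Exponent of 2 = 3

3


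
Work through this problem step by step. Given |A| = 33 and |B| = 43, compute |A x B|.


The Cartesian product A x B contains all ordered pairs (a, b).
|A x B| = |A| * |B| = 33 * 43 = 1419

1419


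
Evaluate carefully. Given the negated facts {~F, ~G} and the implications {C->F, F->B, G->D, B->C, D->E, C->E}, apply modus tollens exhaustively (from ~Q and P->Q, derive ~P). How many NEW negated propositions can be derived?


Initial negated facts: {~F, ~G}
Apply modus tollens to closure:
  ~F and C->F  =>  ~C
  ~C and B->C  =>  ~B
Final negated: {~B, ~C, ~F, ~G}
New negations: {~B, ~C}
Count = 2

2


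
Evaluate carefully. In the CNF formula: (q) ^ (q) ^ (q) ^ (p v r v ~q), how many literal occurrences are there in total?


Counting literals in each clause:
Clause 1: 1 literal(s)
Clause 2: 1 literal(s)
Clause 3: 1 literal(s)
Clause 4: 3 literal(s)
Total = 6

6


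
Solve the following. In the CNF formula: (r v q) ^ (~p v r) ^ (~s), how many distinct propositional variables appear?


Identify each variable that appears in the formula.
Variables found: p, q, r, s
Count = 4

4


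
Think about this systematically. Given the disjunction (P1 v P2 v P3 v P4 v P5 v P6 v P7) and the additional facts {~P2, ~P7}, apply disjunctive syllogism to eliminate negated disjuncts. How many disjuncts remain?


Original disjuncts (7): P1, P2, P3, P4, P5, P6, P7
Negated (eliminate): ~P2, ~P7
Remaining disjuncts: P1, P3, P4, P5, P6
Count = 7 - 2 = 5

5


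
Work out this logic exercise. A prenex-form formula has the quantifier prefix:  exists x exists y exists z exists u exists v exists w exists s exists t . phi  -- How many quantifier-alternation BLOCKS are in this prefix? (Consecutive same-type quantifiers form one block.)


Quantifier-type sequence: E E E E E E E E  (A=forall, E=exists)
Group into maximal same-type runs:
  Ex8
Number of blocks = 1

1


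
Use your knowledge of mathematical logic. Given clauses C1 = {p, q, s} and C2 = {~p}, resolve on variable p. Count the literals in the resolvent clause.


Remove p from C1 and ~p from C2.
C1 remainder: {q, s}
C2 remainder: {}
Union (resolvent): {q, s}
Resolvent has 2 literal(s).

2


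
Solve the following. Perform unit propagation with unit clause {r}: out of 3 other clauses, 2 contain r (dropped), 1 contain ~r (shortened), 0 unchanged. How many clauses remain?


Satisfied (removed): 2
Shortened (remain): 1
Unchanged (remain): 0
Remaining = 1 + 0 = 1

1


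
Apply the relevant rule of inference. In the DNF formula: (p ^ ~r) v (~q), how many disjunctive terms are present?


A DNF formula is a disjunction of terms (conjunctions).
Terms are separated by v.
Counting the disjuncts: 2 terms.

2


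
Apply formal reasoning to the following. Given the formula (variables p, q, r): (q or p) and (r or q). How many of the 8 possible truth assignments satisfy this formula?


Evaluate all 8 assignments for p, q, r:
p=0, q=0, r=0: 0
p=0, q=0, r=1: 0
p=0, q=1, r=0: 1
p=0, q=1, r=1: 1
p=1, q=0, r=0: 0
p=1, q=0, r=1: 1
p=1, q=1, r=0: 1
p=1, q=1, r=1: 1
Satisfying count = 5

5


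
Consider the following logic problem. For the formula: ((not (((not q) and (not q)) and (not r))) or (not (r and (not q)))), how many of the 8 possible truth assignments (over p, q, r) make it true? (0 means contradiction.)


Check all 8 assignments:
p=0, q=0, r=0: 1
p=0, q=0, r=1: 1
p=0, q=1, r=0: 1
p=0, q=1, r=1: 1
p=1, q=0, r=0: 1
p=1, q=0, r=1: 1
p=1, q=1, r=0: 1
p=1, q=1, r=1: 1
Count of True = 8

8


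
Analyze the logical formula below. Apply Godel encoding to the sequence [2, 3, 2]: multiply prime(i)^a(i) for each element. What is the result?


Encode each element as an exponent of the corresponding prime:
  2^2 = 4
  3^3 = 27
  5^2 = 25
Product = 4 * 27 * 25 = 2700

2700


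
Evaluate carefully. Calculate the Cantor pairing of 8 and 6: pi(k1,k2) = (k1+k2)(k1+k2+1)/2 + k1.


k1 + k2 = 14
(k1+k2)(k1+k2+1)/2 = 14 * 15 / 2 = 105
pi = 105 + 8 = 113

113


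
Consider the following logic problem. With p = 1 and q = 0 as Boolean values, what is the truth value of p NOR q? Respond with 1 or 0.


p = 1, q = 0
Operation: p NOR q
Evaluate: 1 NOR 0 = 0

0


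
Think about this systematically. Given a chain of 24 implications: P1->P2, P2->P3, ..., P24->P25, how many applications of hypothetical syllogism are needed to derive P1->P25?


With 24 implications in a chain connecting 25 propositions:
P1->P2, P2->P3, ..., P24->P25
Steps needed = (number of implications) - 1 = 24 - 1 = 23

23


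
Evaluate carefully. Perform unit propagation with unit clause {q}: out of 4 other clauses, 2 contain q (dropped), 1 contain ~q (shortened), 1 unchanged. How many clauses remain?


Satisfied (removed): 2
Shortened (remain): 1
Unchanged (remain): 1
Remaining = 1 + 1 = 2

2


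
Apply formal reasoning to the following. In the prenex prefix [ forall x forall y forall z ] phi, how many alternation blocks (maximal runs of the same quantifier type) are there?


Quantifier-type sequence: A A A  (A=forall, E=exists)
Group into maximal same-type runs:
  Ax3
Number of blocks = 1

1


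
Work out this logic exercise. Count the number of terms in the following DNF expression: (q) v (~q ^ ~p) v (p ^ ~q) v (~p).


A DNF formula is a disjunction of terms (conjunctions).
Terms are separated by v.
Counting the disjuncts: 4 terms.

4


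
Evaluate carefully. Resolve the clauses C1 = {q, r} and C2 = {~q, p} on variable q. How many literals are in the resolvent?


Remove q from C1 and ~q from C2.
C1 remainder: {r}
C2 remainder: {p}
Union (resolvent): {p, r}
Resolvent has 2 literal(s).

2


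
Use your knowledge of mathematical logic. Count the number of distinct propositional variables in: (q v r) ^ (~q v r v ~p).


Identify each variable that appears in the formula.
Variables found: p, q, r
Count = 3

3


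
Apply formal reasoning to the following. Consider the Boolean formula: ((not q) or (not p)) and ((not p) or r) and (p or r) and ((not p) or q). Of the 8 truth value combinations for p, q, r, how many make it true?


Evaluate all 8 assignments for p, q, r:
p=0, q=0, r=0: 0
p=0, q=0, r=1: 1
p=0, q=1, r=0: 0
p=0, q=1, r=1: 1
p=1, q=0, r=0: 0
p=1, q=0, r=1: 0
p=1, q=1, r=0: 0
p=1, q=1, r=1: 0
Satisfying count = 2

2


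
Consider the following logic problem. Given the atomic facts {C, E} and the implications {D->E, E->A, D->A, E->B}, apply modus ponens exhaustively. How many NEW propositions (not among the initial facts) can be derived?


Initial facts: {C, E}
Apply modus ponens to closure:
  E and E->A  =>  A
  E and E->B  =>  B
Final known: {A, B, C, E}
New propositions: {A, B}
Count = 2

2


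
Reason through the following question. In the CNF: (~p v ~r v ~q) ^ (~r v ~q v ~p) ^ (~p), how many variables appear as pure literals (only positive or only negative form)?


Check each variable for pure literal status:
p: pure negative
q: pure negative
r: pure negative
Pure literal count = 3

3


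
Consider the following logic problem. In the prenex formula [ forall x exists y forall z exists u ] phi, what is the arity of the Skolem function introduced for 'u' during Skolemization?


Quantifier prefix: forall x exists y forall z exists u
'u' is existentially quantified at position 4.
Universal variables preceding it: x, z
Skolem function arity = 2

2


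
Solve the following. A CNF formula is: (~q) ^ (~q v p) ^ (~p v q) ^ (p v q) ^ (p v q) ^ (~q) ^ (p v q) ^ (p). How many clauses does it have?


A CNF formula is a conjunction of clauses.
Clauses are separated by ^.
Counting the conjuncts: 8 clauses.

8


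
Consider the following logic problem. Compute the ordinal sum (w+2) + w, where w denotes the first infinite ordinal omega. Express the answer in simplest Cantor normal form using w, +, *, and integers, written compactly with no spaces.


Compute (w+2) + w.
Ordinal + is associative but NOT commutative; for finite n>0, n + w = w but w + n stays w+n.
(w+2) + w = w + (2+w) = w + w = w*2 (the finite tail 2 is absorbed by the right w).
Result = w*2

w*2


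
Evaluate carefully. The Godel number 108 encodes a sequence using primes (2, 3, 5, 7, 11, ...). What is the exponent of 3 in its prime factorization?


Factorize 108 by dividing by 3 repeatedly.
Division steps: 3 divides 108 exactly 3 time(s).
Exponent of 3 = 3

3


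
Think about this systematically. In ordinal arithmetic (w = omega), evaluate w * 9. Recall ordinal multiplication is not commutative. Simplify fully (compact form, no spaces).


Compute w * 9.
Ordinal * is associative and left-distributive over +, but NOT commutative; for finite n>1, n*w = w but w*n stays w*n.
w * 9 means 9 copies of w concatenated: w*9.
Result = w*9

w*9


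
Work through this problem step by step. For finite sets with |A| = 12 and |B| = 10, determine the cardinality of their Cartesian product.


The Cartesian product A x B contains all ordered pairs (a, b).
|A x B| = |A| * |B| = 12 * 10 = 120

120


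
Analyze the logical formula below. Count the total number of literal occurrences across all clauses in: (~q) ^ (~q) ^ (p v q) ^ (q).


Counting literals in each clause:
Clause 1: 1 literal(s)
Clause 2: 1 literal(s)
Clause 3: 2 literal(s)
Clause 4: 1 literal(s)
Total = 5

5


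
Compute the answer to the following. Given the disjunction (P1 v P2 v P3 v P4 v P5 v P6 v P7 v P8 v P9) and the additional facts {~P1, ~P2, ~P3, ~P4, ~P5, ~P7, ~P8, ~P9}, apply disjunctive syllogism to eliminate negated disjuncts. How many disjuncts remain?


Original disjuncts (9): P1, P2, P3, P4, P5, P6, P7, P8, P9
Negated (eliminate): ~P1, ~P2, ~P3, ~P4, ~P5, ~P7, ~P8, ~P9
Remaining disjuncts: P6
Count = 9 - 8 = 1

1


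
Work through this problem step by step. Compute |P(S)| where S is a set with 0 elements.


The power set of a set with n elements has 2^n elements.
|P(S)| = 2^0 = 1

1


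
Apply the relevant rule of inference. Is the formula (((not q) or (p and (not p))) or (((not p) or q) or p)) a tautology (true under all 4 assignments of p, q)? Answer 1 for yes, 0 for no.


Check all 4 assignments:
p=0, q=0: 1
p=0, q=1: 1
p=1, q=0: 1
p=1, q=1: 1
Satisfying count = 4/4.
Tautology iff count = 4: yes.

1


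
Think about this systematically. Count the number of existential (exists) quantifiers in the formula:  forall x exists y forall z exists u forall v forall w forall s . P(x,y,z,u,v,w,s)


Quantifier prefix: forall x exists y forall z exists u forall v forall w forall s
Mark each quantifier type:
  U E U E U U U
Universal count = 5, Existential count = 2
Asked for existential (exists) quantifiers: 2

2


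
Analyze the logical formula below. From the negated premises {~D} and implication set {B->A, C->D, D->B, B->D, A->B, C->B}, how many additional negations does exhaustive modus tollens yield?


Initial negated facts: {~D}
Apply modus tollens to closure:
  ~D and C->D  =>  ~C
  ~D and B->D  =>  ~B
  ~B and A->B  =>  ~A
Final negated: {~A, ~B, ~C, ~D}
New negations: {~A, ~B, ~C}
Count = 3

3


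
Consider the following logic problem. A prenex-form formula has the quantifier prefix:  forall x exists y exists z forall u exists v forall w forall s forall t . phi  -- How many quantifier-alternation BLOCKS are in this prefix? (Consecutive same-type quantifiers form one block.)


Quantifier-type sequence: A E E A E A A A  (A=forall, E=exists)
Group into maximal same-type runs:
  Ax1 | Ex2 | Ax1 | Ex1 | Ax3
Number of blocks = 5

5


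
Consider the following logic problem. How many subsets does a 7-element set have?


The power set of a set with n elements has 2^n elements.
|P(S)| = 2^7 = 128

128


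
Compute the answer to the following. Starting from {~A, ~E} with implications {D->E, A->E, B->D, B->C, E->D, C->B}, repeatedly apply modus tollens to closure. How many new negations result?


Initial negated facts: {~A, ~E}
Apply modus tollens to closure:
  ~E and D->E  =>  ~D
  ~D and B->D  =>  ~B
  ~B and C->B  =>  ~C
Final negated: {~A, ~B, ~C, ~D, ~E}
New negations: {~B, ~C, ~D}
Count = 3

3


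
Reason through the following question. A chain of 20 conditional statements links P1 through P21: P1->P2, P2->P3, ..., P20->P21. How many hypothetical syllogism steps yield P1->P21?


With 20 implications in a chain connecting 21 propositions:
P1->P2, P2->P3, ..., P20->P21
Steps needed = (number of implications) - 1 = 20 - 1 = 19

19


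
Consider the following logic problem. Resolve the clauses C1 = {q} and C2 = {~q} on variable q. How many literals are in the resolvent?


Remove q from C1 and ~q from C2.
C1 remainder: {}
C2 remainder: {}
Union (resolvent): {} (empty clause)
Resolvent has 0 literal(s).

0


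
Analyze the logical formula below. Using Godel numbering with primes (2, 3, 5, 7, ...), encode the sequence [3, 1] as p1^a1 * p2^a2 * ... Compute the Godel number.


Encode each element as an exponent of the corresponding prime:
  2^3 = 8
  3^1 = 3
Product = 8 * 3 = 24

24


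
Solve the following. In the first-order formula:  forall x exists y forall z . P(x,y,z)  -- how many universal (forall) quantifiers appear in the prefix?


Quantifier prefix: forall x exists y forall z
Mark each quantifier type:
  U E U
Universal count = 2, Existential count = 1
Asked for universal (forall) quantifiers: 2

2


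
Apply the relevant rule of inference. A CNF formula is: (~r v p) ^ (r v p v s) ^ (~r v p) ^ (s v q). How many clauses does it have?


A CNF formula is a conjunction of clauses.
Clauses are separated by ^.
Counting the conjuncts: 4 clauses.

4


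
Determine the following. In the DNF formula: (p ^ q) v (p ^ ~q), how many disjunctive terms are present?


A DNF formula is a disjunction of terms (conjunctions).
Terms are separated by v.
Counting the disjuncts: 2 terms.

2


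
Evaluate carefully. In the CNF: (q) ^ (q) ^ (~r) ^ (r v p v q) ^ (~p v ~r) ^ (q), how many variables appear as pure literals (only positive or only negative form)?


Check each variable for pure literal status:
p: mixed (not pure)
q: pure positive
r: mixed (not pure)
Pure literal count = 1

1


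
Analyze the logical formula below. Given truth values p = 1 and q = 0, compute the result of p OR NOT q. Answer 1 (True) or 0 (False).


p = 1, q = 0
Operation: p OR NOT q
Evaluate: 1 OR NOT 0 = 1

1


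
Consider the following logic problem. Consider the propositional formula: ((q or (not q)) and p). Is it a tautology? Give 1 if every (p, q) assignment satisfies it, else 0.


Check all 4 assignments:
p=0, q=0: 0
p=0, q=1: 0
p=1, q=0: 1
p=1, q=1: 1
Satisfying count = 2/4.
Tautology iff count = 4: no.

0


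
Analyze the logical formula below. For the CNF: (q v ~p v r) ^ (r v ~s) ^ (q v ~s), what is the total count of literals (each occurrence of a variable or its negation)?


Counting literals in each clause:
Clause 1: 3 literal(s)
Clause 2: 2 literal(s)
Clause 3: 2 literal(s)
Total = 7

7


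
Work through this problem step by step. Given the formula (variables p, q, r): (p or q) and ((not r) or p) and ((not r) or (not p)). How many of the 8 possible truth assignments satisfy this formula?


Evaluate all 8 assignments for p, q, r:
p=0, q=0, r=0: 0
p=0, q=0, r=1: 0
p=0, q=1, r=0: 1
p=0, q=1, r=1: 0
p=1, q=0, r=0: 1
p=1, q=0, r=1: 0
p=1, q=1, r=0: 1
p=1, q=1, r=1: 0
Satisfying count = 3

3


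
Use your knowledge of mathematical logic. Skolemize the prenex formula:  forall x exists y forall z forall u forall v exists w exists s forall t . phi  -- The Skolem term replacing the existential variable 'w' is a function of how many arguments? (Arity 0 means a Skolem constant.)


Quantifier prefix: forall x exists y forall z forall u forall v exists w exists s forall t
'w' is existentially quantified at position 6.
Universal variables preceding it: x, z, u, v
Skolem function arity = 4

4


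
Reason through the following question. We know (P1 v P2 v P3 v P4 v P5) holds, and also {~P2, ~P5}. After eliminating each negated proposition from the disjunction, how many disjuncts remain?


Original disjuncts (5): P1, P2, P3, P4, P5
Negated (eliminate): ~P2, ~P5
Remaining disjuncts: P1, P3, P4
Count = 5 - 2 = 3

3


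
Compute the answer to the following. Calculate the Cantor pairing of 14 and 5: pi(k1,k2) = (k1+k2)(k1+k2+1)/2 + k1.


k1 + k2 = 19
(k1+k2)(k1+k2+1)/2 = 19 * 20 / 2 = 190
pi = 190 + 14 = 204

204


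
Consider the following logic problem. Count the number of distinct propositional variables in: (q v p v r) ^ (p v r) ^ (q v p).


Identify each variable that appears in the formula.
Variables found: p, q, r
Count = 3

3


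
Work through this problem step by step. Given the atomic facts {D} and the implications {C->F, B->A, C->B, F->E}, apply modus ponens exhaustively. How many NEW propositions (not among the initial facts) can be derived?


Initial facts: {D}
Apply modus ponens to closure:
  (no implication fires)
Final known: {D}
New propositions: {(none)}
Count = 0

0


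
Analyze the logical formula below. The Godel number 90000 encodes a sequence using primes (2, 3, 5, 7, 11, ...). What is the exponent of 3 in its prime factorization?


Factorize 90000 by dividing by 3 repeatedly.
Division steps: 3 divides 90000 exactly 2 time(s).
Exponent of 3 = 2

2


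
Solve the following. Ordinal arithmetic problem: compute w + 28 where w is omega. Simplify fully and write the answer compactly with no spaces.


Compute w + 28.
Ordinal + is associative but NOT commutative; for finite n>0, n + w = w but w + n stays w+n.
w + 28 is already in normal form (a successor ordinal beyond w).
Result = w+28

w+28


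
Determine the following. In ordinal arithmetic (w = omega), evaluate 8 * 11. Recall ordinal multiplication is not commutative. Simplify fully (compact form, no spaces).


Compute 8 * 11.
Ordinal * is associative and left-distributive over +, but NOT commutative; for finite n>1, n*w = w but w*n stays w*n.
Both finite; ordinal * agrees with natural *: 8 * 11 = 88.
Result = 88

88


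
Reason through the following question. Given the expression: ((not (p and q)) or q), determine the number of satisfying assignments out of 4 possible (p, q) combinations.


Check all 4 assignments:
p=0, q=0: 1
p=0, q=1: 1
p=1, q=0: 1
p=1, q=1: 1
Count of True = 4

4


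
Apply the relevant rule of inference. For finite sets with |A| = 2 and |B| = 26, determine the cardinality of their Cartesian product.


The Cartesian product A x B contains all ordered pairs (a, b).
|A x B| = |A| * |B| = 2 * 26 = 52

52


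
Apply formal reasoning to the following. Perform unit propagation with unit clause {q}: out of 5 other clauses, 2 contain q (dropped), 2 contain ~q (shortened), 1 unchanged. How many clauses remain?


Satisfied (removed): 2
Shortened (remain): 2
Unchanged (remain): 1
Remaining = 2 + 1 = 3

3


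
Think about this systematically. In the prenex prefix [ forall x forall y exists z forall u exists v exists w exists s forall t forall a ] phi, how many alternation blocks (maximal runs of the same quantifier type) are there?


Quantifier-type sequence: A A E A E E E A A  (A=forall, E=exists)
Group into maximal same-type runs:
  Ax2 | Ex1 | Ax1 | Ex3 | Ax2
Number of blocks = 5

5


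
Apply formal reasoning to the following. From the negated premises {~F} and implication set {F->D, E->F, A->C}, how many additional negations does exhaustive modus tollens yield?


Initial negated facts: {~F}
Apply modus tollens to closure:
  ~F and E->F  =>  ~E
Final negated: {~E, ~F}
New negations: {~E}
Count = 1

1


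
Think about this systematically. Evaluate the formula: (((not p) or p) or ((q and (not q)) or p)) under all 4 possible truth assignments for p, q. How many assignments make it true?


Check all 4 assignments:
p=0, q=0: 1
p=0, q=1: 1
p=1, q=0: 1
p=1, q=1: 1
Count of True = 4

4


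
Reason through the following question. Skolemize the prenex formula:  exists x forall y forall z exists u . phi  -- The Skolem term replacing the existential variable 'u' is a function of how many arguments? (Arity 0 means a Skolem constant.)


Quantifier prefix: exists x forall y forall z exists u
'u' is existentially quantified at position 4.
Universal variables preceding it: y, z
Skolem function arity = 2

2


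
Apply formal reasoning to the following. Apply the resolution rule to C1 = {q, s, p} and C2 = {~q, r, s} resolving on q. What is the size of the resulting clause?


Remove q from C1 and ~q from C2.
C1 remainder: {s, p}
C2 remainder: {r, s}
Union (resolvent): {p, r, s}
Resolvent has 3 literal(s).

3
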